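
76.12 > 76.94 False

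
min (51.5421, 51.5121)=51.5121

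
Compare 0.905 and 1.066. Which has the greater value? 1.066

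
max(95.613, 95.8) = 95.8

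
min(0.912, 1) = 0.912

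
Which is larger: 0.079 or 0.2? 0.2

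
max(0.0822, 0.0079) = 0.0822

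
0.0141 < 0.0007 False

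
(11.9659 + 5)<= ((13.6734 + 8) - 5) False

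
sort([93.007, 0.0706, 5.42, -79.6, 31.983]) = [-79.6, 0.0706, 5.42, 31.983, 93.007]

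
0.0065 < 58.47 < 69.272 True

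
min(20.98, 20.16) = 20.16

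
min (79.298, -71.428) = -71.428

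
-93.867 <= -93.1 True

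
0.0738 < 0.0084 False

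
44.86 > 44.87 False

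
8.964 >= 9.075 False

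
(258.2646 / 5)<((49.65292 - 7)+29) True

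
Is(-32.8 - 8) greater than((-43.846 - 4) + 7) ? Yes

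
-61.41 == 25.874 False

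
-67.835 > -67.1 False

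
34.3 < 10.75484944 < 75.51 False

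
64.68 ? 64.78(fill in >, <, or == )<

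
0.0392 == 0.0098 False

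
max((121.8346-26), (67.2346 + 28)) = 95.8346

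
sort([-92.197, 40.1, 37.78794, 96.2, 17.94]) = [-92.197, 17.94, 37.78794, 40.1, 96.2]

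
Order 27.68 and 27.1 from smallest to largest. 27.1, 27.68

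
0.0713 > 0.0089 True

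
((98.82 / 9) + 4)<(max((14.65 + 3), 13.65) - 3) False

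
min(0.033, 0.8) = 0.033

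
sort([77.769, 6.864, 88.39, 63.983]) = [6.864, 63.983, 77.769, 88.39]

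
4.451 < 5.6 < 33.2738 True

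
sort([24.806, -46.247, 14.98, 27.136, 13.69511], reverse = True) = [27.136, 24.806, 14.98, 13.69511, -46.247]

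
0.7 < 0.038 False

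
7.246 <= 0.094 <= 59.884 False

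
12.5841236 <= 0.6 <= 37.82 False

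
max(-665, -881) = -665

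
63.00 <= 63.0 True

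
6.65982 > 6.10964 True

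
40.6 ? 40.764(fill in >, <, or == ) <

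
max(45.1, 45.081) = 45.1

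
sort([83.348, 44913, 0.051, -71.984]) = [-71.984, 0.051, 83.348, 44913]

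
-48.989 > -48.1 False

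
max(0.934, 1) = 1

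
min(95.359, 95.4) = 95.359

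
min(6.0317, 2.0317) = 2.0317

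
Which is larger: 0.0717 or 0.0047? 0.0717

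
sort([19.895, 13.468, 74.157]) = [13.468, 19.895, 74.157]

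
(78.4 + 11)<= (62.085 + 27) False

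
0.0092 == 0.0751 False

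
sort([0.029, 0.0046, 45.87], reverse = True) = [45.87, 0.029, 0.0046]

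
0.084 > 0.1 False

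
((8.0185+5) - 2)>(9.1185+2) False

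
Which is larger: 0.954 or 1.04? 1.04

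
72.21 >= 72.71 False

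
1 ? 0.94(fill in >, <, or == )>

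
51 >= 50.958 True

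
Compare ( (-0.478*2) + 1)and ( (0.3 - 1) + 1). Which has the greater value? ( (0.3 - 1) + 1)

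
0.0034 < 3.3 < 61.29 True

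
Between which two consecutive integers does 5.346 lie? 5 and 6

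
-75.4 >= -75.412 True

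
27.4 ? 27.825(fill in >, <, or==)<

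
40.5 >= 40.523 False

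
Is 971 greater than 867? Yes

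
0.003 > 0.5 False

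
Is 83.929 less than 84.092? Yes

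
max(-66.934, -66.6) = -66.6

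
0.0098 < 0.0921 True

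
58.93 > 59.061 False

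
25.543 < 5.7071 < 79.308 False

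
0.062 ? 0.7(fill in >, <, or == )<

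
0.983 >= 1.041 False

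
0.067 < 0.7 True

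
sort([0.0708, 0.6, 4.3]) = [0.0708, 0.6, 4.3]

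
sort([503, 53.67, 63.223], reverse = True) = [503, 63.223, 53.67]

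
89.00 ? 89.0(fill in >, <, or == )==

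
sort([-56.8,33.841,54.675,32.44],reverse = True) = [54.675,33.841,32.44,-56.8]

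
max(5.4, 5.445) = 5.445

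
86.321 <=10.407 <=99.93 False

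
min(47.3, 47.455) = 47.3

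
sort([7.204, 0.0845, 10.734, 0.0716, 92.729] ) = [0.0716, 0.0845, 7.204, 10.734, 92.729]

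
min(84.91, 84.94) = 84.91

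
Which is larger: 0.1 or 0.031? 0.1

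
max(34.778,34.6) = 34.778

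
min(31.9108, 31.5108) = 31.5108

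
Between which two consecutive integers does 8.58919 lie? 8 and 9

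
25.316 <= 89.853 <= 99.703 True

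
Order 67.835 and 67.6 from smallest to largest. 67.6, 67.835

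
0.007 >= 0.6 False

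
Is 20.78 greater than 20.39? Yes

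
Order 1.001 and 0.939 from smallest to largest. 0.939, 1.001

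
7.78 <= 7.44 False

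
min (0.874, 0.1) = 0.1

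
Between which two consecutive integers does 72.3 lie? 72 and 73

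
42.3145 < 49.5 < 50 True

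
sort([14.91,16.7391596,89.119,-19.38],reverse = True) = [89.119,16.7391596,14.91,-19.38]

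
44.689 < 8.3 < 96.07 False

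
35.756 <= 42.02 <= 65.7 True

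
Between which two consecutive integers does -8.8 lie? -9 and -8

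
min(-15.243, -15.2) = -15.243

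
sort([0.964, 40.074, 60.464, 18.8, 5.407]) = [0.964, 5.407, 18.8, 40.074, 60.464]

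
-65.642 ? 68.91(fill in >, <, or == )<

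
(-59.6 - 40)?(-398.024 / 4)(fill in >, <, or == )<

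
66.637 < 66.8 True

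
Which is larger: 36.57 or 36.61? 36.61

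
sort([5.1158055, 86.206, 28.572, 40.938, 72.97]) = [5.1158055, 28.572, 40.938, 72.97, 86.206]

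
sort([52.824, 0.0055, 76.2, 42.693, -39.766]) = [-39.766, 0.0055, 42.693, 52.824, 76.2]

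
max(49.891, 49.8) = 49.891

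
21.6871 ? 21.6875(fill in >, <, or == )<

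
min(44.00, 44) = 44.00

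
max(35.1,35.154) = 35.154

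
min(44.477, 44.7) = 44.477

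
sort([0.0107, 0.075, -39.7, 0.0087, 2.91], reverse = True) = [2.91, 0.075, 0.0107, 0.0087, -39.7]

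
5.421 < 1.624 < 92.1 False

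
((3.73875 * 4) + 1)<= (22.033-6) True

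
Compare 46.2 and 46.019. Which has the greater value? 46.2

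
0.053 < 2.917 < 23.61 True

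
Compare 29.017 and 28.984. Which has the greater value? 29.017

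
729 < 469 False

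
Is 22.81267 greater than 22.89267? No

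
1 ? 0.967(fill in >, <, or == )>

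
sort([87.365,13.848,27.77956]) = [13.848,27.77956,87.365]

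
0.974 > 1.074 False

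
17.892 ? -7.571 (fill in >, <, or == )>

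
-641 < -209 True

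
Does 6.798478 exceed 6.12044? Yes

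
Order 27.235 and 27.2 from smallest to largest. 27.2, 27.235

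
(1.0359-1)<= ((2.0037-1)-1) False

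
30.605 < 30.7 True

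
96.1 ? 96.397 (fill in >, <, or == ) <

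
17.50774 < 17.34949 False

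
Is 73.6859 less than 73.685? No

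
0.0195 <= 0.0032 False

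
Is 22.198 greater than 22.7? No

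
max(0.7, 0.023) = 0.7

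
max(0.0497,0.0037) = 0.0497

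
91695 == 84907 False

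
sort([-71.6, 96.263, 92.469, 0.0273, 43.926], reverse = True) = [96.263, 92.469, 43.926, 0.0273, -71.6]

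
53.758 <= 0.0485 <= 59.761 False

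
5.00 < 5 False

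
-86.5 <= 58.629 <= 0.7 False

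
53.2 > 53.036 True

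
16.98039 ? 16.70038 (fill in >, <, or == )>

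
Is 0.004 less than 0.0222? Yes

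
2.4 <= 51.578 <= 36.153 False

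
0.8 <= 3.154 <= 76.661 True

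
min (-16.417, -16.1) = -16.417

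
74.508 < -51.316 False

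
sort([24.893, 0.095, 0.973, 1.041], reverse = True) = [24.893, 1.041, 0.973, 0.095]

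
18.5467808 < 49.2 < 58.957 True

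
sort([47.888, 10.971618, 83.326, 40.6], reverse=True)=[83.326, 47.888, 40.6, 10.971618]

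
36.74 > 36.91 False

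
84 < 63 False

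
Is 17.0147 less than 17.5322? Yes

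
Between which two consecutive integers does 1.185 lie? 1 and 2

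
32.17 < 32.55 True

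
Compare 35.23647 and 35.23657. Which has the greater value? 35.23657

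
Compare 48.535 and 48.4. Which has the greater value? 48.535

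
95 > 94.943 True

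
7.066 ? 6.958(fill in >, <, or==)>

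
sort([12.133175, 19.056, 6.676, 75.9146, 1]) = [1, 6.676, 12.133175, 19.056, 75.9146]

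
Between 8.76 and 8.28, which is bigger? 8.76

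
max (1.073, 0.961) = 1.073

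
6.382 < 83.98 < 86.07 True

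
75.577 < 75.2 False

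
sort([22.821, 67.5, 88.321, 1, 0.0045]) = [0.0045, 1, 22.821, 67.5, 88.321]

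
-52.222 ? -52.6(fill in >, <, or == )>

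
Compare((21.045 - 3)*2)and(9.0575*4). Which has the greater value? (9.0575*4)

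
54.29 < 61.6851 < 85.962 True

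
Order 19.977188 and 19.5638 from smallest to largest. 19.5638, 19.977188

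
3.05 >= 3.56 False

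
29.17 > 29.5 False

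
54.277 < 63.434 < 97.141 True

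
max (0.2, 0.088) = 0.2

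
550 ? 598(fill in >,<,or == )<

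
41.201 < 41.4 True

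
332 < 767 True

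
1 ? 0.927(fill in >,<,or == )>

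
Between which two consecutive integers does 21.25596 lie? 21 and 22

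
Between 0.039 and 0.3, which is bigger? 0.3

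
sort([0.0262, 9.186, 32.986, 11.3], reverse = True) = [32.986, 11.3, 9.186, 0.0262]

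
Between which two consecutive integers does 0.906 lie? 0 and 1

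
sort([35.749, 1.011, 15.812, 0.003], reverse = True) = [35.749, 15.812, 1.011, 0.003]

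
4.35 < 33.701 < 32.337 False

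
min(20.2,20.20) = 20.2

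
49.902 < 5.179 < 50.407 False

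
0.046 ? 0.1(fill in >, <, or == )<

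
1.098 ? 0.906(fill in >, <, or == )>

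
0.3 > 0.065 True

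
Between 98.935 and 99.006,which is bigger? 99.006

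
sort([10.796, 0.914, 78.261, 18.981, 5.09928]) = [0.914, 5.09928, 10.796, 18.981, 78.261]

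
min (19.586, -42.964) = -42.964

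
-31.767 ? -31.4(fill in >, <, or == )<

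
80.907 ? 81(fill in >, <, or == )<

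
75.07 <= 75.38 True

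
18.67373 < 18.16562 False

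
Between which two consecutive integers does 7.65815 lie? 7 and 8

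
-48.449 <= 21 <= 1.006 False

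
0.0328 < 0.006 False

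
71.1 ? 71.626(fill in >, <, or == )<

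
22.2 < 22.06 False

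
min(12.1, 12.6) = 12.1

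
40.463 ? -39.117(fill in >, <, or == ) >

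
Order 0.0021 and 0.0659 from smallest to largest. 0.0021, 0.0659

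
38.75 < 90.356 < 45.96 False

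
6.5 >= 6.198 True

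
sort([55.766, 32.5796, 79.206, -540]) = [-540, 32.5796, 55.766, 79.206]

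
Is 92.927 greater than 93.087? No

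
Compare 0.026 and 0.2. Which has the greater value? 0.2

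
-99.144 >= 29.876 False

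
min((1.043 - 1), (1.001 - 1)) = 0.001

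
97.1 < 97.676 True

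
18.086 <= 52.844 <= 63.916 True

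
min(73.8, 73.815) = 73.8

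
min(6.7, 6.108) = 6.108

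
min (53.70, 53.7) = 53.70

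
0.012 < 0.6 True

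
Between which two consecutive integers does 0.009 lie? 0 and 1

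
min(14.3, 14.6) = 14.3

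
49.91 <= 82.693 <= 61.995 False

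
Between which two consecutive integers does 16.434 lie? 16 and 17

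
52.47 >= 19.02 True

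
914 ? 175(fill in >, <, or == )>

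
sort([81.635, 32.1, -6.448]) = [-6.448, 32.1, 81.635]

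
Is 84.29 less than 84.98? Yes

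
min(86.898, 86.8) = 86.8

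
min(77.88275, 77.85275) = 77.85275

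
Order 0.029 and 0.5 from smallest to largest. 0.029, 0.5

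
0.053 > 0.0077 True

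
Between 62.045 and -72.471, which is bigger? 62.045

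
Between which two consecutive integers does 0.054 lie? 0 and 1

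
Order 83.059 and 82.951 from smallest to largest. 82.951, 83.059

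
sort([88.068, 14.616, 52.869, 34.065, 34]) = [14.616, 34, 34.065, 52.869, 88.068]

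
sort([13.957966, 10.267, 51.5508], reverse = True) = [51.5508, 13.957966, 10.267]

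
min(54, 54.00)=54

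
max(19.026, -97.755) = 19.026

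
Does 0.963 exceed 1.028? No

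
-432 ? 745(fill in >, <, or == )<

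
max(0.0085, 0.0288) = 0.0288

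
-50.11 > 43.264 False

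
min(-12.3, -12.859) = -12.859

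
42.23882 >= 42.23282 True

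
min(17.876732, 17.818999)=17.818999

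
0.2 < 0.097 False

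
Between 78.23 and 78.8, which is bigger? 78.8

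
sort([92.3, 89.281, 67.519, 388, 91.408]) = [67.519, 89.281, 91.408, 92.3, 388]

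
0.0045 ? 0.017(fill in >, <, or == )<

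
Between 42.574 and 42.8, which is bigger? 42.8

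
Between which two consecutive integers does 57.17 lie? 57 and 58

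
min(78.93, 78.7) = 78.7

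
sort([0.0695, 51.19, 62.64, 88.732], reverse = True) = [88.732, 62.64, 51.19, 0.0695]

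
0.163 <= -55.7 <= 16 False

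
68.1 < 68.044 False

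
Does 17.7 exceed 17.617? Yes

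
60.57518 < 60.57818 True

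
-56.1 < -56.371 False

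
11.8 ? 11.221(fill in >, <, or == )>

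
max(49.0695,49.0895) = 49.0895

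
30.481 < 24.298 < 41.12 False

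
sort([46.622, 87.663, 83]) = [46.622, 83, 87.663]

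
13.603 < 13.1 False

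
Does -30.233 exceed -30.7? Yes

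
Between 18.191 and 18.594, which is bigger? 18.594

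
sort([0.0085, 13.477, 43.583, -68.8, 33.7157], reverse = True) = [43.583, 33.7157, 13.477, 0.0085, -68.8]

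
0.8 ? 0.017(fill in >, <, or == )>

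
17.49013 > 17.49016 False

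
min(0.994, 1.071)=0.994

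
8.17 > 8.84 False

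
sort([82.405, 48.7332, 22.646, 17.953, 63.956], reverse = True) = [82.405, 63.956, 48.7332, 22.646, 17.953]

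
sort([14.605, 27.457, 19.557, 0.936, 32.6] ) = [0.936, 14.605, 19.557, 27.457, 32.6]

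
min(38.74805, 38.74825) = 38.74805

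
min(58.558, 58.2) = 58.2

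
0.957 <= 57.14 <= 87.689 True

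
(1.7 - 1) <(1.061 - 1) False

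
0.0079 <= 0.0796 True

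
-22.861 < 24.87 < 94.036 True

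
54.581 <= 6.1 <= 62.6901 False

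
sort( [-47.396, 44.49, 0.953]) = [-47.396, 0.953, 44.49]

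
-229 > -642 True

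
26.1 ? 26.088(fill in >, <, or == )>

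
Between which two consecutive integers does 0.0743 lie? 0 and 1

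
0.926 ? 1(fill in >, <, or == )<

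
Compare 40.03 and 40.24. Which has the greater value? 40.24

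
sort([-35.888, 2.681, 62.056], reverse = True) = [62.056, 2.681, -35.888]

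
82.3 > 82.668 False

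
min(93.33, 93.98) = 93.33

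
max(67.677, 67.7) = 67.7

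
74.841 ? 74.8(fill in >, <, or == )>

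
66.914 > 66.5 True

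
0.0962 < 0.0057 False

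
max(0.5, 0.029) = 0.5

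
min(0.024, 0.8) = 0.024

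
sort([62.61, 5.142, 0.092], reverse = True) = [62.61, 5.142, 0.092]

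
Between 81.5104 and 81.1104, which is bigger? 81.5104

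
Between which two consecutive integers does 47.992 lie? 47 and 48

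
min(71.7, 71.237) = 71.237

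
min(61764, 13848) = 13848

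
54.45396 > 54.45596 False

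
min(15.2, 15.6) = 15.2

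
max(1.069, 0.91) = 1.069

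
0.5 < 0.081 False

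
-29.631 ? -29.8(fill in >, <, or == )>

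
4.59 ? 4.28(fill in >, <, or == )>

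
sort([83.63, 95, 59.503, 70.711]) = [59.503, 70.711, 83.63, 95]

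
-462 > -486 True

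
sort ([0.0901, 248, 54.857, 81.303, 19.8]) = [0.0901, 19.8, 54.857, 81.303, 248]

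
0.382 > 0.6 False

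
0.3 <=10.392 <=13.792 True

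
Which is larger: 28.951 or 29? 29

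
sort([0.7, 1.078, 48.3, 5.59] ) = [0.7, 1.078, 5.59, 48.3]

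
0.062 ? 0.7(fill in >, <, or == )<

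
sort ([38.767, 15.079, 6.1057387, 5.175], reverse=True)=[38.767, 15.079, 6.1057387, 5.175]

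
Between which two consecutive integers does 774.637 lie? 774 and 775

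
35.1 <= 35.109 True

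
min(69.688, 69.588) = 69.588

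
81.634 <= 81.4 False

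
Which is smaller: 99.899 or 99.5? 99.5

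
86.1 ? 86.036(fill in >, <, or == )>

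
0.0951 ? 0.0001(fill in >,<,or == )>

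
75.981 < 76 True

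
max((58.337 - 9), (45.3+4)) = 49.337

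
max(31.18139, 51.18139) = 51.18139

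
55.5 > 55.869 False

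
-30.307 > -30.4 True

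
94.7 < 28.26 False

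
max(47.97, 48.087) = 48.087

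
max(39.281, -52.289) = 39.281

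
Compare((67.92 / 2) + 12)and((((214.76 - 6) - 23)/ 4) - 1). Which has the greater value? ((67.92 / 2) + 12)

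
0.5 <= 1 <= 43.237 True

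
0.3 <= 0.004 False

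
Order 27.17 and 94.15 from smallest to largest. 27.17, 94.15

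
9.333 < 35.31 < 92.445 True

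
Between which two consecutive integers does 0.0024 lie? 0 and 1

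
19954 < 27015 True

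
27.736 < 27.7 False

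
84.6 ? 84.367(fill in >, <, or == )>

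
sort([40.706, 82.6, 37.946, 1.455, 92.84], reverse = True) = [92.84, 82.6, 40.706, 37.946, 1.455]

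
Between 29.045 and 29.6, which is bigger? 29.6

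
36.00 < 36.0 False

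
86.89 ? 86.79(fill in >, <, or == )>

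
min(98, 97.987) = 97.987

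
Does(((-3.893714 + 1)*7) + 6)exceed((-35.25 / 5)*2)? No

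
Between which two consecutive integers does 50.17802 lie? 50 and 51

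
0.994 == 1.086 False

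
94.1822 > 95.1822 False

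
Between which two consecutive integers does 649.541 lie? 649 and 650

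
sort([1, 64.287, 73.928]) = [1, 64.287, 73.928]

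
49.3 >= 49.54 False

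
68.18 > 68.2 False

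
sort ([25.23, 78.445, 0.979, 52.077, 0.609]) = [0.609, 0.979, 25.23, 52.077, 78.445]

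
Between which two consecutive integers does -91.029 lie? -92 and -91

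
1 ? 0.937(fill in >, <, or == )>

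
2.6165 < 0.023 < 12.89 False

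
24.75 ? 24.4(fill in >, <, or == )>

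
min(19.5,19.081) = 19.081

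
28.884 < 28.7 False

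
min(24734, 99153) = 24734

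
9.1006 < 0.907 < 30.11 False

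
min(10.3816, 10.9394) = 10.3816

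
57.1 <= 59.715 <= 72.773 True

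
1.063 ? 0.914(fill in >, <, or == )>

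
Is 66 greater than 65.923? Yes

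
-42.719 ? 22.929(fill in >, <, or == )<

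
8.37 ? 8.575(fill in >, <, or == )<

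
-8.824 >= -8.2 False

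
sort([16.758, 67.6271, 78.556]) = [16.758, 67.6271, 78.556]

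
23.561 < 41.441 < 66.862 True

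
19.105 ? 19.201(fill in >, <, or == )<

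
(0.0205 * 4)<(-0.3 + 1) True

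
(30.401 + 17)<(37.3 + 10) False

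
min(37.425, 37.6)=37.425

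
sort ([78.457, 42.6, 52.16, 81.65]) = [42.6, 52.16, 78.457, 81.65]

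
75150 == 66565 False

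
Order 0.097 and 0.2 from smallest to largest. 0.097, 0.2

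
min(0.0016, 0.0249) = 0.0016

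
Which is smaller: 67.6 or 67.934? 67.6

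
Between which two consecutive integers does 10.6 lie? 10 and 11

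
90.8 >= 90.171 True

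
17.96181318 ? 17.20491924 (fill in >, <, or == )>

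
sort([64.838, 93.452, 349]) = [64.838, 93.452, 349]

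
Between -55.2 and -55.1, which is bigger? -55.1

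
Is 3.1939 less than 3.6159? Yes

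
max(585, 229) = 585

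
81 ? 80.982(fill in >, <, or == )>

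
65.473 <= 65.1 False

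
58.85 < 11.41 False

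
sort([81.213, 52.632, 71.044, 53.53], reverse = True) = [81.213, 71.044, 53.53, 52.632]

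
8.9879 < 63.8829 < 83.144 True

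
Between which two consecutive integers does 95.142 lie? 95 and 96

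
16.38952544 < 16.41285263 True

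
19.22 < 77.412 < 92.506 True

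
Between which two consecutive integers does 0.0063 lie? 0 and 1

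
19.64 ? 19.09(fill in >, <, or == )>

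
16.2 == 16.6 False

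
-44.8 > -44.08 False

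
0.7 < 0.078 False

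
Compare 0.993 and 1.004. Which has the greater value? 1.004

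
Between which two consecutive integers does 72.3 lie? 72 and 73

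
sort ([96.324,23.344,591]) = [23.344,96.324,591]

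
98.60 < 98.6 False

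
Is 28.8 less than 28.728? No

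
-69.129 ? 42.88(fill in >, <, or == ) <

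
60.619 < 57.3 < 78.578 False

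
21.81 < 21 False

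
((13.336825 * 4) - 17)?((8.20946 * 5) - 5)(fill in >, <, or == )>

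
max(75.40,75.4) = 75.4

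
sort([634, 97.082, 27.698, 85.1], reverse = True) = [634, 97.082, 85.1, 27.698]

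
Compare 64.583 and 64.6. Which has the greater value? 64.6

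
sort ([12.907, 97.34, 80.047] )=[12.907, 80.047, 97.34]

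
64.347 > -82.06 True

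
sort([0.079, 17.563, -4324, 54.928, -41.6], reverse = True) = [54.928, 17.563, 0.079, -41.6, -4324]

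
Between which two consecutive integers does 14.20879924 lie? 14 and 15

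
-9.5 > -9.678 True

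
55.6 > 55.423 True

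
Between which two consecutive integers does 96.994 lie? 96 and 97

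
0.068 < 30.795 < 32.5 True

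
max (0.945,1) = 1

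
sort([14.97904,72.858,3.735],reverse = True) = [72.858,14.97904,3.735]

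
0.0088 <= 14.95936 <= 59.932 True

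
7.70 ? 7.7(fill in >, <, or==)==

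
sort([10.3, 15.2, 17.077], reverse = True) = [17.077, 15.2, 10.3]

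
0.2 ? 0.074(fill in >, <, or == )>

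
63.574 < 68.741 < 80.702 True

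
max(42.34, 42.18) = 42.34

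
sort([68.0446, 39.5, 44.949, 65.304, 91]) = [39.5, 44.949, 65.304, 68.0446, 91]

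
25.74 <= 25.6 False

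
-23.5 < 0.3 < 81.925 True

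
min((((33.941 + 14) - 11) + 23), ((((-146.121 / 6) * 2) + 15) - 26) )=-59.707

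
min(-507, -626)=-626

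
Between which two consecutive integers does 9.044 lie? 9 and 10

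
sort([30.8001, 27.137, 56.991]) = [27.137, 30.8001, 56.991]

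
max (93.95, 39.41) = 93.95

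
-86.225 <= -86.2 True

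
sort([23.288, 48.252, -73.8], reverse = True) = [48.252, 23.288, -73.8]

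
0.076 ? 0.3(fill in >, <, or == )<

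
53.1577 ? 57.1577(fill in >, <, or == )<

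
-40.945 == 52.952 False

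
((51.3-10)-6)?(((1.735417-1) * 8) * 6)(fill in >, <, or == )<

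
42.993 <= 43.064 True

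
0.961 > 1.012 False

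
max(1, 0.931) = 1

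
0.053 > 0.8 False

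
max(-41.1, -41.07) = -41.07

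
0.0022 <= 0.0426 True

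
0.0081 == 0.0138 False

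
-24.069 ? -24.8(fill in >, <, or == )>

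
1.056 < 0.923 False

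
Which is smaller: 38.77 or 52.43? 38.77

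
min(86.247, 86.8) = 86.247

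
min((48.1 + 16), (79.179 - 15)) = 64.1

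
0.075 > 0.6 False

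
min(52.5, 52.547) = 52.5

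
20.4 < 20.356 False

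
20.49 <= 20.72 True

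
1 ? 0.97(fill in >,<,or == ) >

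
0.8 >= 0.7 True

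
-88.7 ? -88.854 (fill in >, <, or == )>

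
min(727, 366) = 366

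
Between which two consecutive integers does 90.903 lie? 90 and 91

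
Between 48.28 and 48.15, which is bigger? 48.28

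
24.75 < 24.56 False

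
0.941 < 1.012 True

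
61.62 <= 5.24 False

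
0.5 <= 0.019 False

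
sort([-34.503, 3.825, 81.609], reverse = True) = [81.609, 3.825, -34.503]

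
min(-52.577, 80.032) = -52.577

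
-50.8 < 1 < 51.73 True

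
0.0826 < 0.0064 False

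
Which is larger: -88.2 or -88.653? -88.2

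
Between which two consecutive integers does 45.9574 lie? 45 and 46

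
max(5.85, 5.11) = 5.85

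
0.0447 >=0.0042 True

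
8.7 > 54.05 False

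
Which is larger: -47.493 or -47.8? -47.493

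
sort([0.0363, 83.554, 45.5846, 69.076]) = [0.0363, 45.5846, 69.076, 83.554]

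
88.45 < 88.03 False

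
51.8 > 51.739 True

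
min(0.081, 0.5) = 0.081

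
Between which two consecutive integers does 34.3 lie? 34 and 35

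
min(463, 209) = 209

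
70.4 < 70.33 False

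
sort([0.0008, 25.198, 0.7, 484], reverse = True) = [484, 25.198, 0.7, 0.0008]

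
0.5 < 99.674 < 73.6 False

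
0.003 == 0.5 False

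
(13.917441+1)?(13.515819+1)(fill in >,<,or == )>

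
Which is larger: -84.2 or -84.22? -84.2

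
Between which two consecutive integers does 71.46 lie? 71 and 72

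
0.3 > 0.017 True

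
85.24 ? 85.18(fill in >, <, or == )>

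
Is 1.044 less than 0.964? No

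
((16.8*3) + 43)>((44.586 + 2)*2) True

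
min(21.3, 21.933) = 21.3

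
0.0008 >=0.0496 False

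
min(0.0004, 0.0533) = 0.0004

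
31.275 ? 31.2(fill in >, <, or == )>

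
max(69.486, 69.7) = 69.7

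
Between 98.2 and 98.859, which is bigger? 98.859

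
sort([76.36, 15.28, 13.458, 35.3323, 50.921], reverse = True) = [76.36, 50.921, 35.3323, 15.28, 13.458]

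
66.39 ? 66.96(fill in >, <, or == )<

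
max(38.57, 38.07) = 38.57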